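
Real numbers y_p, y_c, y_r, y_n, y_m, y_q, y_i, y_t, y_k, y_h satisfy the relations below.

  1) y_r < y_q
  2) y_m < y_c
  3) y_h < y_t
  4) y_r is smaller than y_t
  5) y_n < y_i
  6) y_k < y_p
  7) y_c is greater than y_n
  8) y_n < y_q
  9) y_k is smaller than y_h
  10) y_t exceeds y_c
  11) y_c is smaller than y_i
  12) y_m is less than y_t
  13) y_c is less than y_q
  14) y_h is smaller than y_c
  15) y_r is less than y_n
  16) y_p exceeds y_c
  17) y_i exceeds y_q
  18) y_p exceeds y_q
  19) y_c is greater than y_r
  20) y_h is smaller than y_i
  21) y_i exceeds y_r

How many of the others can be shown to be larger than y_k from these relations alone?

Directly above y_k: y_h, y_p.
One step further: y_c, y_i, y_t (5 so far).
One step further: y_q (6 so far).
Nothing else is reachable above y_k; 6 in all.

6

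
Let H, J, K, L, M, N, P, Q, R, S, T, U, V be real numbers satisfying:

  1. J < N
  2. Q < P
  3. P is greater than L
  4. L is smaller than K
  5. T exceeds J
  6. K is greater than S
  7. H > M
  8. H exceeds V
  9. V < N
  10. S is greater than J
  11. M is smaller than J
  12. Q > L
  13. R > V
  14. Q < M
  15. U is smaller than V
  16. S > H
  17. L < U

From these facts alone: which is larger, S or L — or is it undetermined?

L < U < V < H < S, by transitivity through U, V, H.
So S is larger.

S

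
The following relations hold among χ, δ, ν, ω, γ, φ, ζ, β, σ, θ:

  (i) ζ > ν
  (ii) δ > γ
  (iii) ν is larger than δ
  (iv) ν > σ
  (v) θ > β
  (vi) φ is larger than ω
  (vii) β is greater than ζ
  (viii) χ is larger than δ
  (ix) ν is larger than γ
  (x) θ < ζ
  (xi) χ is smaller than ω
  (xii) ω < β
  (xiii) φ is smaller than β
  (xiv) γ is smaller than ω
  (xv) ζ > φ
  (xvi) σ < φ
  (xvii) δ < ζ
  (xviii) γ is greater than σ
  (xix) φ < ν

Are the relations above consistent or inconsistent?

inconsistent

We have θ < ζ stated directly, yet also ζ < β < θ by chaining the others — so ζ < θ. Contradiction.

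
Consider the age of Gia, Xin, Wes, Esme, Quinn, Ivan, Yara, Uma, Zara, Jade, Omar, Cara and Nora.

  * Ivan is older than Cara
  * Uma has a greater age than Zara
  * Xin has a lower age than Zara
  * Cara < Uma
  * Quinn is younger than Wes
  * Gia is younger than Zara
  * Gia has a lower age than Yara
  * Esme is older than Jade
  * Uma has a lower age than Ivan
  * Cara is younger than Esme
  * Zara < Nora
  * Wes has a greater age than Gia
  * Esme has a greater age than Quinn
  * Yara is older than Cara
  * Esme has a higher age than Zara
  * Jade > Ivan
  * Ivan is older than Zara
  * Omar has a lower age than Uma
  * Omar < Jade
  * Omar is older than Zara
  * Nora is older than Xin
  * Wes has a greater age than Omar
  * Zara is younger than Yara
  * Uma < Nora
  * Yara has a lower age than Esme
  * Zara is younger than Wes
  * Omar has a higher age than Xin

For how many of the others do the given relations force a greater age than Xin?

From Xin the given relations immediately reach Zara, Omar, Nora.
From those, Yara, Uma, Ivan, Wes, Jade, Esme — 9 in total.
Nothing else is reachable above Xin; 9 in all.

9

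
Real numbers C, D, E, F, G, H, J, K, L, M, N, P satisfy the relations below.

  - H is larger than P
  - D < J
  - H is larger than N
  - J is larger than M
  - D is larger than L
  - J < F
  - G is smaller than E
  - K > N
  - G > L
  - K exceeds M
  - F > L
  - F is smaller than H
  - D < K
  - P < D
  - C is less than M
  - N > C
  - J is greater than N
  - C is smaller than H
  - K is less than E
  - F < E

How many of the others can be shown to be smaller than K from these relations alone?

6

Directly below K: M, N, D.
One step further: C, P, L (6 so far).
No other element is forced below K by the given relations, so the count is 6.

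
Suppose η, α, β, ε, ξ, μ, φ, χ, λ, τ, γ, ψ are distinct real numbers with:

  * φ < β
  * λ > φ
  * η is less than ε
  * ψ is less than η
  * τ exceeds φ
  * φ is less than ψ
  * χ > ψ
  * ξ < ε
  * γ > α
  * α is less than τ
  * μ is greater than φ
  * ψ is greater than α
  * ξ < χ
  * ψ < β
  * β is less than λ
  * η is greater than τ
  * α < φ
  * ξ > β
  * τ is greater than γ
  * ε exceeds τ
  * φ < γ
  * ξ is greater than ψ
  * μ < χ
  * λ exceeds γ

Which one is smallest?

Chaining upward from α: directly above it, φ, ψ, γ, τ; then β, ξ, μ, χ, λ, η, ε.
That covers every other element, and nothing is given below α, so α is the smallest.

α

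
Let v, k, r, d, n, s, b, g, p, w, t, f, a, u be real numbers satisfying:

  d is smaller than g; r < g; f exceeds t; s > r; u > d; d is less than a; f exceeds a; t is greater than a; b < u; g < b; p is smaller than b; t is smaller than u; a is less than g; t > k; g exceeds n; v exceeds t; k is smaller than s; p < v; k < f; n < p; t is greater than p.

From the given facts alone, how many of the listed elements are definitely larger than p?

From p the given relations immediately reach t, v, b.
From those, f, u — 5 in total.
No other element is forced above p by the given relations, so the count is 5.

5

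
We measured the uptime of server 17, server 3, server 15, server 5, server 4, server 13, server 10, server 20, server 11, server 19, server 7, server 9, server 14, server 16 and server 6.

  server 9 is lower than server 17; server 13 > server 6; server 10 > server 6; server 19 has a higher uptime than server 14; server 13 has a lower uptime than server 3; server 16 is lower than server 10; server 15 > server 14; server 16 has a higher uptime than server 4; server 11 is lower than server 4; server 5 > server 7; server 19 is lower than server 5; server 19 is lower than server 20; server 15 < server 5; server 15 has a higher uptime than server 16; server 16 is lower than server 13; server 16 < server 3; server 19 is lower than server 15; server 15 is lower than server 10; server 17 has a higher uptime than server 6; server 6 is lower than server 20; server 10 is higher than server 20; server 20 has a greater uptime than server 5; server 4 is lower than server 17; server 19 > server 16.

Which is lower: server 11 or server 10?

server 11

server 11 < server 4 and server 4 < server 16 give server 11 < server 16.
With server 16 < server 15: server 11 < server 4 < server 16 < server 15.
Then server 15 < server 5 extends the chain to server 5.
Then server 5 < server 20 extends the chain to server 20.
With server 20 < server 10: server 11 < server 4 < server 16 < server 15 < server 5 < server 20 < server 10.
So server 11 < server 10; server 11 is the lower of the two.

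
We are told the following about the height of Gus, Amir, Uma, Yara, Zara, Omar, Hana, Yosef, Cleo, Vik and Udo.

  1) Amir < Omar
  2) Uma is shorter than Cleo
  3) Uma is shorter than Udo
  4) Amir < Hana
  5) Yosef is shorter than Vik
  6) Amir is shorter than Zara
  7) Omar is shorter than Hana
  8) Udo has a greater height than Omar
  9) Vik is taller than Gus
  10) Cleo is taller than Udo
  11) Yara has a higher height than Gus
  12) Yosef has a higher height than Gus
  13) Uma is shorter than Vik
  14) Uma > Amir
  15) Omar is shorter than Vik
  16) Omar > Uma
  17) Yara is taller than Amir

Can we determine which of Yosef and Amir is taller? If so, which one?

undetermined

Following every chain through Amir: above Amir we get Uma, Omar, Udo, Cleo, Zara, Hana, Yara, Vik.
Yosef is not reached, and no chain runs the other way from Yosef to Amir.
So the given relations leave the order of Amir and Yosef undetermined.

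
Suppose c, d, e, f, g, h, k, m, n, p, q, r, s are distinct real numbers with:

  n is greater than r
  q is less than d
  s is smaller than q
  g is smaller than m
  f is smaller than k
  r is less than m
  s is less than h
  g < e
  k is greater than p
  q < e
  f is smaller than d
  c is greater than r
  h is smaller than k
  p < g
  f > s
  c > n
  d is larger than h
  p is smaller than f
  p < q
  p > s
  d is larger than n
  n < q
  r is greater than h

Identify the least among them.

h is not least since s < h; r is not least since h < r; p is not least since s < p; n is not least since r < n; c is not least since r < c; f is not least since p < f; k is not least since p < k; q is not least since s < q; g is not least since p < g; m is not least since g < m; d is not least since f < d; e is not least since q < e.
Only s has nothing below it, so s is the least.

s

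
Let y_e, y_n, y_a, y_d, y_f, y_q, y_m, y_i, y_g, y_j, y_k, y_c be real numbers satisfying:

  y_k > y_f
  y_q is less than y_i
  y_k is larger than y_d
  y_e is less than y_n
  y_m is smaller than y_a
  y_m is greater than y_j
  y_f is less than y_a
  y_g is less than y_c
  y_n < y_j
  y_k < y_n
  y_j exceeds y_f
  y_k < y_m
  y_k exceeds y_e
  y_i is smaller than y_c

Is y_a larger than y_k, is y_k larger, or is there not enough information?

Following the relations from y_k: y_k < y_n < y_j < y_m < y_a.
So y_a is larger.

y_a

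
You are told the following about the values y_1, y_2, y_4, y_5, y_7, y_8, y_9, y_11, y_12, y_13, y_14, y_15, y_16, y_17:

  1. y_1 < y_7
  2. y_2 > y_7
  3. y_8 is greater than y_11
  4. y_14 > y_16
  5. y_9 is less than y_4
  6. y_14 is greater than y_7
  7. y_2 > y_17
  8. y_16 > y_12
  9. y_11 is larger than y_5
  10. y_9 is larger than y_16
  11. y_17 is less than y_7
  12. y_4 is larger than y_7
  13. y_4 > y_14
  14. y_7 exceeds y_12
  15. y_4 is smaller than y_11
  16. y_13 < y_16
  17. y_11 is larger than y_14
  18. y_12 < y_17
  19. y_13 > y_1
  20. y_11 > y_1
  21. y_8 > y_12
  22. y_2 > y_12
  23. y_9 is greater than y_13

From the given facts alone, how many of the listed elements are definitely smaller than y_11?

10

Directly below y_11: y_1, y_5, y_14, y_4.
One step further: y_16, y_7, y_9 (7 so far).
One step further: y_12, y_17, y_13 (10 so far).
Nothing else is reachable below y_11; 10 in all.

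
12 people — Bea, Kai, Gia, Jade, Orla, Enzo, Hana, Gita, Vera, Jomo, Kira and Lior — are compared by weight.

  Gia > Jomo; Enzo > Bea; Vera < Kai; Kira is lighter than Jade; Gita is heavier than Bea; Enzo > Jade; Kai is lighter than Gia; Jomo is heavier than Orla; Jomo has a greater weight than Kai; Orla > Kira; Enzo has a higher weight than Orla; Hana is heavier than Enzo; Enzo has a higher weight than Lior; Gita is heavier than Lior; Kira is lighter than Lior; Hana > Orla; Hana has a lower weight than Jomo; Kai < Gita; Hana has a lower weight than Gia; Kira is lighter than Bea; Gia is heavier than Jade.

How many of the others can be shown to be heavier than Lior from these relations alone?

5

Directly above Lior: Enzo, Gita.
One step further: Hana (3 so far).
One step further: Jomo, Gia (5 so far).
Nothing else is reachable above Lior; 5 in all.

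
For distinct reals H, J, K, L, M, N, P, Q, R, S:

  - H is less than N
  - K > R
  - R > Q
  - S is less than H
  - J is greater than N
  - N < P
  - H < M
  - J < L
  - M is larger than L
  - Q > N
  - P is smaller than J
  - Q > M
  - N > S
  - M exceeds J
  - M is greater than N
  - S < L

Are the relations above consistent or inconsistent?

The single ordering S < H < N < P < J < L < M < Q < R < K satisfies every listed relation, so no contradiction arises.

consistent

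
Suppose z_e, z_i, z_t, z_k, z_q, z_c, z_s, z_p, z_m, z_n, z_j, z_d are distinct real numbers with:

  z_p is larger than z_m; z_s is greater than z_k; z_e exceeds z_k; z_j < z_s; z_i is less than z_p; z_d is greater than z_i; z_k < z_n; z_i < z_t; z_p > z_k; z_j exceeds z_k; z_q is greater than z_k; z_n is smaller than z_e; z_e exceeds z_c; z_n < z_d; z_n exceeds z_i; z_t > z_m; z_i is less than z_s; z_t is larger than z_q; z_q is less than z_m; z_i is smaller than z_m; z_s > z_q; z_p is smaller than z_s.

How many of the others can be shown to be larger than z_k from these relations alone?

9

From z_k the given relations immediately reach z_j, z_q, z_n, z_p, z_e, z_s.
From those, z_m, z_t, z_d — 9 in total.
No other element is forced above z_k by the given relations, so the count is 9.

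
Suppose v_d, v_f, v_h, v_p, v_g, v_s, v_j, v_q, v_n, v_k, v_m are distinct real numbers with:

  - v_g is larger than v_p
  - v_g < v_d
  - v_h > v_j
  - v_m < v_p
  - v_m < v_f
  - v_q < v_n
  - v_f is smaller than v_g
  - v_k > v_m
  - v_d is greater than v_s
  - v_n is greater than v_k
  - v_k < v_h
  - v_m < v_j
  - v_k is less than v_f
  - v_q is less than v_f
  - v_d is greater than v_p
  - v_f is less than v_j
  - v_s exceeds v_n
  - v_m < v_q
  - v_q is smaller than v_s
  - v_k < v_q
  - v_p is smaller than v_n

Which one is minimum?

v_m

Chaining upward from v_m: directly above it, v_p, v_k, v_q, v_f, v_j; then v_n, v_h, v_g, v_s, v_d.
That covers every other element, and nothing is given below v_m, so v_m is the minimum.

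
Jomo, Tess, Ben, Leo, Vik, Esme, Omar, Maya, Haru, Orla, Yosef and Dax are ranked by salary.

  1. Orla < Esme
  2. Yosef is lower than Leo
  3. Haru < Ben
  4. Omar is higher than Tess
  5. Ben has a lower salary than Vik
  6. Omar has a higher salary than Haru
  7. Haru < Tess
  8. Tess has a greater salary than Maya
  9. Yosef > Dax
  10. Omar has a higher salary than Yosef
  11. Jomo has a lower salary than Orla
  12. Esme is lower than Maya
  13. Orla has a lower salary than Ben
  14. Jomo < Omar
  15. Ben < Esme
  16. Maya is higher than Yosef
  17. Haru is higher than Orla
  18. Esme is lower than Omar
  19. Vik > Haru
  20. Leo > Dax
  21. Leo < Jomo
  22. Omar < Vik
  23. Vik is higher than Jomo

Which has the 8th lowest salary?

Esme

The consecutive relations fix a unique order: Dax < Yosef < Leo < Jomo < Orla < Haru < Ben < Esme < Maya < Tess < Omar < Vik.
Counting 8 from the smallest end gives Esme.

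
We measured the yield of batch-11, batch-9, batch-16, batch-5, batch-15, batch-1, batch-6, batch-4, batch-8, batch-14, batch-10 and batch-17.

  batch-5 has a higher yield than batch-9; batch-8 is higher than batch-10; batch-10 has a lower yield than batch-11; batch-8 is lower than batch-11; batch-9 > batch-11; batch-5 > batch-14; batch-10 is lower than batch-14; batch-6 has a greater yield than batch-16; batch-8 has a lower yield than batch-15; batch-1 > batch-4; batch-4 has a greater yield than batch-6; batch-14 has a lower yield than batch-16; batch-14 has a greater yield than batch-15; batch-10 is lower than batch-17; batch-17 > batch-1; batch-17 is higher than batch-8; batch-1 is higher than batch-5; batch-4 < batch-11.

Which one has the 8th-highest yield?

batch-16

Chaining the given pairs: batch-10 < batch-8 < batch-15 < batch-14 < batch-16 < batch-6 < batch-4 < batch-11 < batch-9 < batch-5 < batch-1 < batch-17.
The 8th largest is batch-16.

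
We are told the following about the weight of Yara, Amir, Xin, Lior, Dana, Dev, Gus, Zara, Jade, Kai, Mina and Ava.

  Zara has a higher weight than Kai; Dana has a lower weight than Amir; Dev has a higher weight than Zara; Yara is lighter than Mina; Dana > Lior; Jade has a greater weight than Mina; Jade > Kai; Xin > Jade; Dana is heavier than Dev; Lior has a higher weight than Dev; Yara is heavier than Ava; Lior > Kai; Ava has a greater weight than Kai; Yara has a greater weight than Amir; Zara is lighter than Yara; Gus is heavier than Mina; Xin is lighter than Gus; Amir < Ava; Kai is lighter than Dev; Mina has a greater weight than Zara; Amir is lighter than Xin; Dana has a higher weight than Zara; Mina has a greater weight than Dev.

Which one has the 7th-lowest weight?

Piecing the relations together gives one ordering: Kai < Zara < Dev < Lior < Dana < Amir < Ava < Yara < Mina < Jade < Xin < Gus.
Counting 7 from the smallest end gives Ava.

Ava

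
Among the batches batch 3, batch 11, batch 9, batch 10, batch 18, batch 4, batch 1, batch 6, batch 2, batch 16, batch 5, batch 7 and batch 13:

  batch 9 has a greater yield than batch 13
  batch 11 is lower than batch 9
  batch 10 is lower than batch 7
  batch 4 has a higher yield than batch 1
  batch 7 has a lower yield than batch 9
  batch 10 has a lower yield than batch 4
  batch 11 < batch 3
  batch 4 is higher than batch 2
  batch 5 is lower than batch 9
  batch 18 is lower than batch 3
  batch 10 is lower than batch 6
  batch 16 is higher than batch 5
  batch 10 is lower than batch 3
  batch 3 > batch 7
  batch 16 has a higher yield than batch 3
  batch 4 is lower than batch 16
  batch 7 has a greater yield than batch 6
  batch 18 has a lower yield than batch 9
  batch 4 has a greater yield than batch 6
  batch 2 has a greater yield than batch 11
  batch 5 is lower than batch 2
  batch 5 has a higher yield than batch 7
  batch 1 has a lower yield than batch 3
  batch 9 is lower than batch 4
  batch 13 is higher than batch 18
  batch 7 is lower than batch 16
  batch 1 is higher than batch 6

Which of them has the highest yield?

batch 16

batch 18 is not greatest since batch 18 < batch 3; batch 13 is not greatest since batch 13 < batch 9; batch 10 is not greatest since batch 10 < batch 4; batch 6 is not greatest since batch 6 < batch 7; batch 7 is not greatest since batch 7 < batch 9; batch 11 is not greatest since batch 11 < batch 2; batch 5 is not greatest since batch 5 < batch 16; batch 1 is not greatest since batch 1 < batch 4; batch 3 is not greatest since batch 3 < batch 16; batch 9 is not greatest since batch 9 < batch 4; batch 2 is not greatest since batch 2 < batch 4; batch 4 is not greatest since batch 4 < batch 16.
Only batch 16 has nothing above it, so batch 16 is the highest yield.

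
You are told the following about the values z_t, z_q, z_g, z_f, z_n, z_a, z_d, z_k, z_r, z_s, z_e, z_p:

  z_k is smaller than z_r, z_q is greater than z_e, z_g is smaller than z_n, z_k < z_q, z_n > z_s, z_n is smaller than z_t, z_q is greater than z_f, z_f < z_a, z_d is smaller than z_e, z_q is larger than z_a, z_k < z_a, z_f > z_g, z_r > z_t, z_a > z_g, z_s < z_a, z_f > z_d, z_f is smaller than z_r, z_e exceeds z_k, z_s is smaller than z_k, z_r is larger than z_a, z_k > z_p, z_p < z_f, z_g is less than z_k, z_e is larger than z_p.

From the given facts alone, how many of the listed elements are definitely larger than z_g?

8

The elements the relations force above z_g are z_k, z_f, z_n, z_a, z_t, z_e, z_r, z_q — no chain reaches any other.
That is 8.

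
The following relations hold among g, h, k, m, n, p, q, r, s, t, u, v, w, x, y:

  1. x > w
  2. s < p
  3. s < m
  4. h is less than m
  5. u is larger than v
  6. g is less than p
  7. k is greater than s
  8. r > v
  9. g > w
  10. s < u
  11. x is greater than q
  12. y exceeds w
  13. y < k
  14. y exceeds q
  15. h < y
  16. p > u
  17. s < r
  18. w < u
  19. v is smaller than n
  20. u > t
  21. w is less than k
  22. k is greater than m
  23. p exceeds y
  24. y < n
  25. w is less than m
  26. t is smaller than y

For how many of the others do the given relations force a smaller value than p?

Directly below p: s, y, u, g.
One step further: t, w, h, q, v (9 so far).
Nothing else is reachable below p; 9 in all.

9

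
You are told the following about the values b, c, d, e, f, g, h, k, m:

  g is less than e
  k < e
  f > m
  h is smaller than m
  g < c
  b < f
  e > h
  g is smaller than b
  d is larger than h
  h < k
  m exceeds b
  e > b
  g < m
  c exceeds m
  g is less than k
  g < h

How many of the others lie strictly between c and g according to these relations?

Chaining upward from g reaches: b, h, k, m, d, e, f.
Chaining downward from c reaches: b, h, m.
Strictly between g and c are those in both lists: b, h, m — 3 elements.

3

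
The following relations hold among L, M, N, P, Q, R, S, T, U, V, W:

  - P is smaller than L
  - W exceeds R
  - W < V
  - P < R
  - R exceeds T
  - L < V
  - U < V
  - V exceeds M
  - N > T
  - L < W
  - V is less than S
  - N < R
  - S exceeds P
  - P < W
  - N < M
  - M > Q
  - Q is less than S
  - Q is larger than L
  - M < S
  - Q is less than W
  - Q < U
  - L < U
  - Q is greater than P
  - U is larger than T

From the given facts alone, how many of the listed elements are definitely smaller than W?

The elements the relations force below W are P, T, L, N, Q, R — no chain reaches any other.
That is 6.

6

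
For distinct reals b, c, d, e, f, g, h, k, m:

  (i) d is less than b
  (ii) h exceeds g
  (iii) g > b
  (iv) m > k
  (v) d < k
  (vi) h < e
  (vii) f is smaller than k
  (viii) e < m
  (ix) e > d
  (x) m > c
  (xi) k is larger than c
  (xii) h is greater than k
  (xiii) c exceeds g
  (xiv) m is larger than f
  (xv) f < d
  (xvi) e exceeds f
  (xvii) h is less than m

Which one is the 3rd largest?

h

Piecing the relations together gives one ordering: f < d < b < g < c < k < h < e < m.
The 3rd largest is h.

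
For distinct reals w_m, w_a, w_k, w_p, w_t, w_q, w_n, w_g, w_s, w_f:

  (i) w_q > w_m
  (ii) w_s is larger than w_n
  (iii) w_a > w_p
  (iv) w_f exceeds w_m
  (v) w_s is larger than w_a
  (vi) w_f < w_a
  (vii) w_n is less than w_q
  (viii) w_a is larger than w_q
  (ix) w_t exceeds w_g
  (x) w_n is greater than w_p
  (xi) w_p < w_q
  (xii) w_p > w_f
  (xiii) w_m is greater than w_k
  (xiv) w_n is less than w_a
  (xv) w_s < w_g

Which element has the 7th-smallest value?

w_a

Chaining the given pairs: w_k < w_m < w_f < w_p < w_n < w_q < w_a < w_s < w_g < w_t.
The 7th smallest is w_a.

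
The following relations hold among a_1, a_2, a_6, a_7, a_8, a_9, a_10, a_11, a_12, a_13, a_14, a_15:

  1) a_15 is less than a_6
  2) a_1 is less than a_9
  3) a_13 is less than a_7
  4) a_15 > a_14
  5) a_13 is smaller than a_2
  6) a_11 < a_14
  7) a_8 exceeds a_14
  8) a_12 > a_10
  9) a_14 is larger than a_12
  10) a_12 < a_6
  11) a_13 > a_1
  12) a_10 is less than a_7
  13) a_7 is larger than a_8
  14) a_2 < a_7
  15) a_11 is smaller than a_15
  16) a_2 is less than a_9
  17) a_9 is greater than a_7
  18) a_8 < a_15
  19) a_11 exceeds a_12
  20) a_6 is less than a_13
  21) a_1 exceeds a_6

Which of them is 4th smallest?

The consecutive relations fix a unique order: a_10 < a_12 < a_11 < a_14 < a_8 < a_15 < a_6 < a_1 < a_13 < a_2 < a_7 < a_9.
The 4th smallest is a_14.

a_14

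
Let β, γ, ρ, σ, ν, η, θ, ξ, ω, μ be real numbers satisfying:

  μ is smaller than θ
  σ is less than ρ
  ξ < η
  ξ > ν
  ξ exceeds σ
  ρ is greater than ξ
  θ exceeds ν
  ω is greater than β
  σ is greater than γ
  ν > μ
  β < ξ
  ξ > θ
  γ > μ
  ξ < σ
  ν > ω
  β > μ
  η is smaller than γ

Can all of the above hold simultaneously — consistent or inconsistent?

inconsistent

Chaining the given relations yields ξ < η < γ < σ, so ξ < σ. But one relation states σ < ξ. These cannot both hold.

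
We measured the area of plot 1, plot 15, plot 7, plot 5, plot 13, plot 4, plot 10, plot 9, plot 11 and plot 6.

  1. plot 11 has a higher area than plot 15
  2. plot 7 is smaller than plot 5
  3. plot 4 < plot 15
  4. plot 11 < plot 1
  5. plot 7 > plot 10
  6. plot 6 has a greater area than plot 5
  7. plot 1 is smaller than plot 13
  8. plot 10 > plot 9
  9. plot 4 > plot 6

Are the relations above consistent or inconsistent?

The single ordering plot 9 < plot 10 < plot 7 < plot 5 < plot 6 < plot 4 < plot 15 < plot 11 < plot 1 < plot 13 satisfies every listed relation, so no contradiction arises.

consistent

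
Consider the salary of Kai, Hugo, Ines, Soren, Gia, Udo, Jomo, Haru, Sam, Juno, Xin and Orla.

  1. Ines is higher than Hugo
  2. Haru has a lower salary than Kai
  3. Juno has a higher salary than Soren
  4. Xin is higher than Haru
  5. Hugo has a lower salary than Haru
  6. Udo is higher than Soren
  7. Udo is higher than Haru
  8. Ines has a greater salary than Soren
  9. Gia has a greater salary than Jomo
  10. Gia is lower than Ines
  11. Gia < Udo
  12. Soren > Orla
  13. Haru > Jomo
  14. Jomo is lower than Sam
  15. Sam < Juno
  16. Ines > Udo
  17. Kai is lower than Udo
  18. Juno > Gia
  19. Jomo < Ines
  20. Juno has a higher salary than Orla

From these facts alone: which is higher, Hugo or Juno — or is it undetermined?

Following every chain through Hugo: above Hugo we get Haru, Kai, Udo, Xin, Ines.
Juno is not reached, and no chain runs the other way from Juno to Hugo.
So the given relations leave the order of Hugo and Juno undetermined.

undetermined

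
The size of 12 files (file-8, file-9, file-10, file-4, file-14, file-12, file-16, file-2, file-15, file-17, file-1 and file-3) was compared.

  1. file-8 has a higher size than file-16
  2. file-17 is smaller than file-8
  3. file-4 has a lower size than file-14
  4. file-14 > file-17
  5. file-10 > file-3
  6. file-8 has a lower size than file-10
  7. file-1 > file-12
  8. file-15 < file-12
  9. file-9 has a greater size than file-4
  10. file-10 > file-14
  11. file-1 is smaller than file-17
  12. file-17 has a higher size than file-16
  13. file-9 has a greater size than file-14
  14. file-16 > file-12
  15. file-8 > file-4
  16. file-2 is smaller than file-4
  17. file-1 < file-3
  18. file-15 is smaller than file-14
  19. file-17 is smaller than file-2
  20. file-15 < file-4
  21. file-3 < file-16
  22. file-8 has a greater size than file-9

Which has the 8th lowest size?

file-4

Piecing the relations together gives one ordering: file-15 < file-12 < file-1 < file-3 < file-16 < file-17 < file-2 < file-4 < file-14 < file-9 < file-8 < file-10.
Counting 8 from the smallest end gives file-4.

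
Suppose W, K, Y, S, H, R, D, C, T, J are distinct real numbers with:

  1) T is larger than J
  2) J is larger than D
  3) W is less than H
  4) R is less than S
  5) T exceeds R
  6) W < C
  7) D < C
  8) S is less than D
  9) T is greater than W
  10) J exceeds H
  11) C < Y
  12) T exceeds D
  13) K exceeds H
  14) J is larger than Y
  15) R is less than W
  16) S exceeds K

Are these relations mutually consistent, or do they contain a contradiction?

consistent

The single ordering R < W < H < K < S < D < C < Y < J < T satisfies every listed relation, so no contradiction arises.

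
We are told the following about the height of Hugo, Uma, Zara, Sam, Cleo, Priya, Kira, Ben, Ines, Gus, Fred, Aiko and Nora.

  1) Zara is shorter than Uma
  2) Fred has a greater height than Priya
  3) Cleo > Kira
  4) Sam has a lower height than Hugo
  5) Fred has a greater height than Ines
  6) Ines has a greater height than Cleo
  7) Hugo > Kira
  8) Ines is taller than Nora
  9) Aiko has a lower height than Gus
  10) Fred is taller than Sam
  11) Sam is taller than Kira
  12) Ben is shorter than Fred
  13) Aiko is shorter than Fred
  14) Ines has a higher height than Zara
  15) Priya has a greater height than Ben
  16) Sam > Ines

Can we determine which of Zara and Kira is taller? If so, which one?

undetermined

Following every chain through Kira: above Kira we get Cleo, Ines, Sam, Hugo, Fred.
Zara is not reached, and no chain runs the other way from Zara to Kira.
So the given relations leave the order of Kira and Zara undetermined.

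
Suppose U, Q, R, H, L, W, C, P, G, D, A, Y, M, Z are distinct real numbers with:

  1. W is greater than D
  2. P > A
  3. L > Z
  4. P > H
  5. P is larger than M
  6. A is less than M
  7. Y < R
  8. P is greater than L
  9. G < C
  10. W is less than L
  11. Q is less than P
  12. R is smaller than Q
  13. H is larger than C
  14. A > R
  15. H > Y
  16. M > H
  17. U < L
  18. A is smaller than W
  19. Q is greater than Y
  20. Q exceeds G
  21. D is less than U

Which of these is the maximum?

P

Chaining downward from P: directly below it, H, A, L, Q, M; then G, Z, C, Y, R, U, W; then D.
That covers every other element, and nothing is given above P, so P is the maximum.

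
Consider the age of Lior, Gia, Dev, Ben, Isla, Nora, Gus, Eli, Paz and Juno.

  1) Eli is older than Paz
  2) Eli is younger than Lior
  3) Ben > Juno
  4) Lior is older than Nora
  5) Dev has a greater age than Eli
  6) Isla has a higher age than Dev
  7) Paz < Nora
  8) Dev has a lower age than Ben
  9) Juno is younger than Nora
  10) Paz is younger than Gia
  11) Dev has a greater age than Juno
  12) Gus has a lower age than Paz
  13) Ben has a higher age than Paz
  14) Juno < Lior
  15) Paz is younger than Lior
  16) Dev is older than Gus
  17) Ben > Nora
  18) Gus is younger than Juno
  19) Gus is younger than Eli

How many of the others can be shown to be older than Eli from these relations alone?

From Eli the given relations immediately reach Lior, Dev.
From those, Isla, Ben — 4 in total.
Nothing else is reachable above Eli; 4 in all.

4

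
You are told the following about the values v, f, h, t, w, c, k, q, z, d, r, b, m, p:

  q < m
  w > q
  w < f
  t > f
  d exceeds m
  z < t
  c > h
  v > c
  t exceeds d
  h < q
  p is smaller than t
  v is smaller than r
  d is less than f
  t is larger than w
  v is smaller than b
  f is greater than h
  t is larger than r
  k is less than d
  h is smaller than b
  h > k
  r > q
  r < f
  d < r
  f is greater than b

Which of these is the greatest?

t

k is not greatest since k < d; h is not greatest since h < f; q is not greatest since q < r; m is not greatest since m < d; c is not greatest since c < v; v is not greatest since v < b; w is not greatest since w < f; b is not greatest since b < f; d is not greatest since d < f; p is not greatest since p < t; r is not greatest since r < f; z is not greatest since z < t; f is not greatest since f < t.
Only t has nothing above it, so t is the greatest.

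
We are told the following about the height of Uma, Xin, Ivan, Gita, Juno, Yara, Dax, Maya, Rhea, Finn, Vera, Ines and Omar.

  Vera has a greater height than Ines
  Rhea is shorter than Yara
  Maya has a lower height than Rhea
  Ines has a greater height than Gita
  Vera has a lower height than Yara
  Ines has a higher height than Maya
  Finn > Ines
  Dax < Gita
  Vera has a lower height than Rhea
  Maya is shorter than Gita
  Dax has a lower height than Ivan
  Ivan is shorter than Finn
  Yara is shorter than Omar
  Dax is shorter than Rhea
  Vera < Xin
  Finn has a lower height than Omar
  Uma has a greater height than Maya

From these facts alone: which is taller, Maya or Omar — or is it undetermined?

Maya < Gita and Gita < Ines give Maya < Ines.
Then Ines < Vera extends the chain to Vera.
With Vera < Rhea: Maya < Gita < Ines < Vera < Rhea.
With Rhea < Yara: Maya < Gita < Ines < Vera < Rhea < Yara.
Then Yara < Omar extends the chain to Omar.
So Omar is taller.

Omar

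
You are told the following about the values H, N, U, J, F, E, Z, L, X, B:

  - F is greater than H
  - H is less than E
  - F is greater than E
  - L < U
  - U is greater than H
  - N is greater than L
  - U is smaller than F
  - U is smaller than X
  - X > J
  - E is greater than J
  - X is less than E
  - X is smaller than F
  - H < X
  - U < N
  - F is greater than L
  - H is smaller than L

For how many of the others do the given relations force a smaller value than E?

The elements the relations force below E are H, L, U, J, X — no chain reaches any other.
That is 5.

5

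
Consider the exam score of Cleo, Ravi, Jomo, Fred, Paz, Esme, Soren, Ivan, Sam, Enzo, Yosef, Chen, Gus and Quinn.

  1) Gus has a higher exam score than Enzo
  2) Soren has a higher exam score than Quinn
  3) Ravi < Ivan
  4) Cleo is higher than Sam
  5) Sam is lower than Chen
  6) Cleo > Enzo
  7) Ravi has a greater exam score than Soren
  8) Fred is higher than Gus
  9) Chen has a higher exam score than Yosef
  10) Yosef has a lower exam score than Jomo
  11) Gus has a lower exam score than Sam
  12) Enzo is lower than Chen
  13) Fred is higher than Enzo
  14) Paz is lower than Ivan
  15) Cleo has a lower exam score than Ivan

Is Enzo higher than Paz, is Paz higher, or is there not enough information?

Following every chain through Enzo: above Enzo we get Gus, Sam, Cleo, Chen, Fred, Ivan.
Paz is not reached, and no chain runs the other way from Paz to Enzo.
So the given relations leave the order of Enzo and Paz undetermined.

undetermined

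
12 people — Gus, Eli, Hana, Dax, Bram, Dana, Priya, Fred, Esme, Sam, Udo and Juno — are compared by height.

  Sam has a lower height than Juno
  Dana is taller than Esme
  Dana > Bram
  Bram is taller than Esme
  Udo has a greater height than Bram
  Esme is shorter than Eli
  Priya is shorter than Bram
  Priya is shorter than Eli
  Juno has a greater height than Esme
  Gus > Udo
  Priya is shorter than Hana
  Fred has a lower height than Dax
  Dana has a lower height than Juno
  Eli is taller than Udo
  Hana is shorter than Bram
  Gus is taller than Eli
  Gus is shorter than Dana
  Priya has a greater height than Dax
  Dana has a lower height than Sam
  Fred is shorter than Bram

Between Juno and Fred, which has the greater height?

Juno

Fred < Dax and Dax < Priya give Fred < Priya.
Then Priya < Hana extends the chain to Hana.
With Hana < Bram: Fred < Dax < Priya < Hana < Bram.
Then Bram < Udo extends the chain to Udo.
Then Udo < Eli extends the chain to Eli.
With Eli < Gus: Fred < Dax < Priya < Hana < Bram < Udo < Eli < Gus.
With Gus < Dana: Fred < Dax < Priya < Hana < Bram < Udo < Eli < Gus < Dana.
With Dana < Sam: Fred < Dax < Priya < Hana < Bram < Udo < Eli < Gus < Dana < Sam.
With Sam < Juno: Fred < Dax < Priya < Hana < Bram < Udo < Eli < Gus < Dana < Sam < Juno.
So Fred < Juno; Juno is the taller of the two.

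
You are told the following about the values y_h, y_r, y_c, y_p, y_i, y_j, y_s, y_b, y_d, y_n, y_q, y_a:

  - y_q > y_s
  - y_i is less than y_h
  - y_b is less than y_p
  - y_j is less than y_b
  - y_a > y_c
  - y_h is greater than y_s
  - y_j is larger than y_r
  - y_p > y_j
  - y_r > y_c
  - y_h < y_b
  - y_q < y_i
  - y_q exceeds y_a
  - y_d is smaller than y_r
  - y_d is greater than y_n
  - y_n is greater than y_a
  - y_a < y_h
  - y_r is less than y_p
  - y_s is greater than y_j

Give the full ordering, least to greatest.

y_c < y_a < y_n < y_d < y_r < y_j < y_s < y_q < y_i < y_h < y_b < y_p

The consecutive links are each given: y_c < y_a; y_a < y_n; y_n < y_d; y_d < y_r; y_r < y_j; y_j < y_s; y_s < y_q; y_q < y_i; y_i < y_h; y_h < y_b; y_b < y_p.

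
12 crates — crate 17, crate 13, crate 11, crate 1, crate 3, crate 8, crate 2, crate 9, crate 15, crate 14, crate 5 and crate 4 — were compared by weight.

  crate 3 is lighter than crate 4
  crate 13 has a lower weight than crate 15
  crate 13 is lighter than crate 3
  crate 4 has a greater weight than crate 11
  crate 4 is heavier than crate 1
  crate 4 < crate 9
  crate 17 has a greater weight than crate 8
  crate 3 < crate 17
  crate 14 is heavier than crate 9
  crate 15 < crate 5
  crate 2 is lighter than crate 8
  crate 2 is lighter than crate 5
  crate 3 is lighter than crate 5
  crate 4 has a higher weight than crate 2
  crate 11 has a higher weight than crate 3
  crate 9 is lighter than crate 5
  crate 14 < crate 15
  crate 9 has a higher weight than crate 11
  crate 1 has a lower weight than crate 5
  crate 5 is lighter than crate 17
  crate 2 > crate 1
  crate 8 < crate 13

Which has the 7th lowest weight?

crate 4

Piecing the relations together gives one ordering: crate 1 < crate 2 < crate 8 < crate 13 < crate 3 < crate 11 < crate 4 < crate 9 < crate 14 < crate 15 < crate 5 < crate 17.
Counting 7 from the smallest end gives crate 4.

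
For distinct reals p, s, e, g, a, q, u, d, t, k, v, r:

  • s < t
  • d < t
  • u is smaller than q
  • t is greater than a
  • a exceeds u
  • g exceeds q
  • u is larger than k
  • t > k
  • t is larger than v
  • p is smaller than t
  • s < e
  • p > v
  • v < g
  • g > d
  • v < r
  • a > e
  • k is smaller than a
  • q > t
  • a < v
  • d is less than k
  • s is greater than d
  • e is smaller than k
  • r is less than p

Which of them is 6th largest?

v

Chaining the given pairs: d < s < e < k < u < a < v < r < p < t < q < g.
The 6th largest is v.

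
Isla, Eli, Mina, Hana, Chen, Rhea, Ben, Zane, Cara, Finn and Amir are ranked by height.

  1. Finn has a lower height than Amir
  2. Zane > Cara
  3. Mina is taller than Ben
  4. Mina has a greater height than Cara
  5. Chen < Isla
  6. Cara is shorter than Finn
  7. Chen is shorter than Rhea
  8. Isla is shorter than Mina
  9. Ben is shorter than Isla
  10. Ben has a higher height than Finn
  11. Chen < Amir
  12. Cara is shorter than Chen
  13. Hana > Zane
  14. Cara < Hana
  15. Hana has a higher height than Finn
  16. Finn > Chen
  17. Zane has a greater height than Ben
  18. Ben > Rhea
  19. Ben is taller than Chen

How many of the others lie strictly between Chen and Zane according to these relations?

3

The relations place Chen below Zane. An element lies strictly between them when it is forced above Chen and also forced below Zane.
Above Chen: {Rhea, Finn, Ben, Amir, Isla, Mina, Hana}. Below Zane: {Cara, Rhea, Finn, Ben}.
Intersection: {Rhea, Finn, Ben} — 3.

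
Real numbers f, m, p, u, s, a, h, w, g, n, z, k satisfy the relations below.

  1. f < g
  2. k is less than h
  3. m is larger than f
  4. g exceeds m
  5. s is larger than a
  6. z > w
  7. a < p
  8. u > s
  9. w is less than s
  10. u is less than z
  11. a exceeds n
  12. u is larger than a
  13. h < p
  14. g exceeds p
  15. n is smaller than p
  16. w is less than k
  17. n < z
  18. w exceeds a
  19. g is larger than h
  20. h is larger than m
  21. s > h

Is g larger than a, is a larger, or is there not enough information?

The relevant relations are a < w; w < k; k < h; h < p; p < g.
Chaining these gives a < w < k < h < p < g.
So g is larger.

g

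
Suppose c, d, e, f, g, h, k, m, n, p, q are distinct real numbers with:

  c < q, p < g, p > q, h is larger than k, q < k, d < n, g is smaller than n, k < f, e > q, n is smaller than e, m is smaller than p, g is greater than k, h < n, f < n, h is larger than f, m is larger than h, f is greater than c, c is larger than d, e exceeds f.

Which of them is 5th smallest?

f

The consecutive relations fix a unique order: d < c < q < k < f < h < m < p < g < n < e.
The 5th smallest is f.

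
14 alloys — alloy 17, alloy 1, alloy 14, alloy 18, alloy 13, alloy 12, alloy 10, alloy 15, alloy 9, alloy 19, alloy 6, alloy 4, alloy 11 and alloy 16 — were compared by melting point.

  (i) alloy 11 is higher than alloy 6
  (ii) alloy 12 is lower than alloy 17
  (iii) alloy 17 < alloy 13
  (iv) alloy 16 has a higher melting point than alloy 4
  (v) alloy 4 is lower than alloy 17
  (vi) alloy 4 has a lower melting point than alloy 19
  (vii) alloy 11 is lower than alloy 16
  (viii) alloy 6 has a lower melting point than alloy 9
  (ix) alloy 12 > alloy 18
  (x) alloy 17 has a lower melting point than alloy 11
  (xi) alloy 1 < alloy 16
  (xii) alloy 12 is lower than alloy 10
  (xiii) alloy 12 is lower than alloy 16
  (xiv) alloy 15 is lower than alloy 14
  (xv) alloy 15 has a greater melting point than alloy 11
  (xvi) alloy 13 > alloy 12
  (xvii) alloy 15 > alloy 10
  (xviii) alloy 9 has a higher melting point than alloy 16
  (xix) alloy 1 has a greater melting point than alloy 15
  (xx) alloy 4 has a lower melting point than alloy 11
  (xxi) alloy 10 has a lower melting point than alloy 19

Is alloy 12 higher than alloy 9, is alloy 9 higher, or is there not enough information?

alloy 12 < alloy 17 and alloy 17 < alloy 11 give alloy 12 < alloy 11.
With alloy 11 < alloy 15: alloy 12 < alloy 17 < alloy 11 < alloy 15.
Then alloy 15 < alloy 1 extends the chain to alloy 1.
Then alloy 1 < alloy 16 extends the chain to alloy 16.
Then alloy 16 < alloy 9 extends the chain to alloy 9.
So alloy 9 is higher.

alloy 9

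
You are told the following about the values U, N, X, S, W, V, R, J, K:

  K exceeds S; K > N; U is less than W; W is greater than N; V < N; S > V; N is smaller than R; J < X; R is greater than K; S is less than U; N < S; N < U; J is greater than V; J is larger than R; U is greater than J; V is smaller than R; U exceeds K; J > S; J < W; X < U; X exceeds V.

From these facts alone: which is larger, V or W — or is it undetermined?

W

Chaining the given relations: V < N < S < K < R < J < X < U < W.
So W is larger.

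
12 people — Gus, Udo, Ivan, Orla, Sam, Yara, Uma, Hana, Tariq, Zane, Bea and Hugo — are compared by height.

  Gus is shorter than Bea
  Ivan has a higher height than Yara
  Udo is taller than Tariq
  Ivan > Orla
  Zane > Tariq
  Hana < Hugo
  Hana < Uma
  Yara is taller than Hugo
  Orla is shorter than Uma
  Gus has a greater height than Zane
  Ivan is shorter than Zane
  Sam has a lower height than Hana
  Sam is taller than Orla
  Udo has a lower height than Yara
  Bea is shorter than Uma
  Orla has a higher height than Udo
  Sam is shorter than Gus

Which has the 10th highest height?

Orla

The consecutive relations fix a unique order: Tariq < Udo < Orla < Sam < Hana < Hugo < Yara < Ivan < Zane < Gus < Bea < Uma.
The 10th largest is Orla.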